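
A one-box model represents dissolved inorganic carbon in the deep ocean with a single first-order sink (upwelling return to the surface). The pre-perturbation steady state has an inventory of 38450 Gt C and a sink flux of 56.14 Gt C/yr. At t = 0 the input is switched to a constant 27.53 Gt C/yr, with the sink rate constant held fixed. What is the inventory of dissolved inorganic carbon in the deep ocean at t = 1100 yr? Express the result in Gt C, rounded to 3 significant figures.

22800 Gt C

τ = M₀/F₀ = 38450/56.14 = 684.9 yr; rate constant k = 1/τ.
New steady state M_∞ = F₁/k = F₁·τ = 27.53 × 684.9 = 18855 Gt C.
M(t) = M_∞ + (M₀ − M_∞)·e^(−t/τ); t/τ = 1100/684.9 = 1.606, so e^(−t/τ) = 0.2007.
M(t) = 18855 + 19590 × 0.2007 = 22787 Gt C.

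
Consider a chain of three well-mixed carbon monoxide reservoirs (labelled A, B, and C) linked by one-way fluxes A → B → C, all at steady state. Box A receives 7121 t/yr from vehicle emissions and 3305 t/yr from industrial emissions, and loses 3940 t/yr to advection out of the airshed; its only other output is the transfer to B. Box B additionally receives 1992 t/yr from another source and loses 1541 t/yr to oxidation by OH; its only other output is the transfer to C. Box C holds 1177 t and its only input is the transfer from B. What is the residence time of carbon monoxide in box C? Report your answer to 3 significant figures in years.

Box A: F(A→B) = (7121 + 3305) − 3940 = 6486.0 t/yr.
Box B: F(B→C) = (6486.0 + 1992) − 1541 = 6937.0 t/yr.
Box C throughput = its input = 6937.0 t/yr; τ = 1177 / 6937.0 = 0.1697 yr.

0.170 yr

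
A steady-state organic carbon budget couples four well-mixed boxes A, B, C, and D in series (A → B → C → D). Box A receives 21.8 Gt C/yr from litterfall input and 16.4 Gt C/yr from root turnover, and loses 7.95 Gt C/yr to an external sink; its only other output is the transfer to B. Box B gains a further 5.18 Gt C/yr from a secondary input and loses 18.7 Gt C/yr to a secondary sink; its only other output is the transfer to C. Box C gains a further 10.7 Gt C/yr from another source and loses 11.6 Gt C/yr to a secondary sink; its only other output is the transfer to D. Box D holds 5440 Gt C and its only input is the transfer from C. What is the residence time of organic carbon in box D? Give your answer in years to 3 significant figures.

Box A: F(A→B) = (21.8 + 16.4) − 7.95 = 30.250 Gt C/yr.
Box B: F(B→C) = (30.250 + 5.18) − 18.7 = 16.730 Gt C/yr.
Box C: F(C→D) = (16.730 + 10.7) − 11.6 = 15.830 Gt C/yr.
Box D throughput = its input = 15.830 Gt C/yr; τ = 5440 / 15.830 = 343.7 yr.

344 yr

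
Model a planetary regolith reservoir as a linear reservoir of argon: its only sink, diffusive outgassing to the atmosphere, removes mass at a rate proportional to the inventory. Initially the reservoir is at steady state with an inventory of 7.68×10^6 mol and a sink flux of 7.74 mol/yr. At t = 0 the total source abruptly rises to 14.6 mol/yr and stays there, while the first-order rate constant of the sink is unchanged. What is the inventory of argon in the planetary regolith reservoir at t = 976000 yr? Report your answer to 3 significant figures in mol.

The sink rate constant is k = F₀/M₀ = 7.74/7.68×10^6 = 1.008×10^-6 yr⁻¹.
Solving dM/dt = F₁ − kM with M(0) = M₀ gives M(t) = F₁/k + (M₀ − F₁/k)·e^(−kt).
F₁/k = 14.6/1.008×10^-6 = 1.4487×10^7 mol; kt = 1.008×10^-6 × 976000 = 0.9836, e^(−kt) = 0.3740.
M(976000) = 1.4487×10^7 + (7.68×10^6 − 1.4487×10^7) × 0.3740 = 1.4487×10^7 − 2.545×10^6 = 1.1941×10^7 mol.

1.19×10^7 mol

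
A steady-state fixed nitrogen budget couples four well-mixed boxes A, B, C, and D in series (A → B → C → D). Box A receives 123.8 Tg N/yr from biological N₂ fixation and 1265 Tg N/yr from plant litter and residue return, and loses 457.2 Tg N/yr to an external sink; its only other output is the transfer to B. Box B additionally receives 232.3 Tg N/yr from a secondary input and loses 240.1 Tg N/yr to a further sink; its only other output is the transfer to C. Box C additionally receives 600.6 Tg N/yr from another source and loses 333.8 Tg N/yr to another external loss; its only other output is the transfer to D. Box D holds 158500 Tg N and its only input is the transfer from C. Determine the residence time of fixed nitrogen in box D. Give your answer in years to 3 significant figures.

Box A: F(A→B) = (123.8 + 1265) − 457.2 = 931.60 Tg N/yr.
Box B: F(B→C) = (931.60 + 232.3) − 240.1 = 923.80 Tg N/yr.
Box C: F(C→D) = (923.80 + 600.6) − 333.8 = 1190.6 Tg N/yr.
Box D throughput = its input = 1190.6 Tg N/yr; τ = 158500 / 1190.6 = 133.1 yr.

133 yr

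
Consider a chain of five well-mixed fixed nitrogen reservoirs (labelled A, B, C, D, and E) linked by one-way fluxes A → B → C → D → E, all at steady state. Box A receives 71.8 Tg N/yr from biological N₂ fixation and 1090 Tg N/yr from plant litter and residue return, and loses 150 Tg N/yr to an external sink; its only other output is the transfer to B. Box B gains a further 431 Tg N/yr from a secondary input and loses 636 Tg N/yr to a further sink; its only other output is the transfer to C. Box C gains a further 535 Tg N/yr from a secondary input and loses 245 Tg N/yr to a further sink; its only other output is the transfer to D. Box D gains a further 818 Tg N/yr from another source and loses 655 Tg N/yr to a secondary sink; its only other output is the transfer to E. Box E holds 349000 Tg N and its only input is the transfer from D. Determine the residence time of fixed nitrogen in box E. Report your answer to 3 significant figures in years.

Box A: F(A→B) = (71.8 + 1090) − 150 = 1011.8 Tg N/yr.
Box B: F(B→C) = (1011.8 + 431) − 636 = 806.80 Tg N/yr.
Box C: F(C→D) = (806.80 + 535) − 245 = 1096.8 Tg N/yr.
Box D: F(D→E) = (1096.8 + 818) − 655 = 1259.8 Tg N/yr.
Box E throughput = its input = 1259.8 Tg N/yr; τ = 349000 / 1259.8 = 277.0 yr.

277 yr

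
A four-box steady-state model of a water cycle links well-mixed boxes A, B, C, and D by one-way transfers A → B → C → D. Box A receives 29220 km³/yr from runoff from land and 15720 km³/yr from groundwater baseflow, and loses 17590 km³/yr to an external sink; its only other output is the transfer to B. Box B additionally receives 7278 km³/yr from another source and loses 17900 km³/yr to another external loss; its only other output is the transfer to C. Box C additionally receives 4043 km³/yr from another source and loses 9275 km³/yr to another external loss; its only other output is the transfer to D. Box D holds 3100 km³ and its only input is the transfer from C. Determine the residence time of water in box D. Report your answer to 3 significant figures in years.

0.270 yr

Box A: F(A→B) = (29220 + 15720) − 17590 = 27350 km³/yr.
Box B: F(B→C) = (27350 + 7278) − 17900 = 16728 km³/yr.
Box C: F(C→D) = (16728 + 4043) − 9275 = 11496 km³/yr.
Box D throughput = its input = 11496 km³/yr; τ = 3100 / 11496 = 0.2697 yr.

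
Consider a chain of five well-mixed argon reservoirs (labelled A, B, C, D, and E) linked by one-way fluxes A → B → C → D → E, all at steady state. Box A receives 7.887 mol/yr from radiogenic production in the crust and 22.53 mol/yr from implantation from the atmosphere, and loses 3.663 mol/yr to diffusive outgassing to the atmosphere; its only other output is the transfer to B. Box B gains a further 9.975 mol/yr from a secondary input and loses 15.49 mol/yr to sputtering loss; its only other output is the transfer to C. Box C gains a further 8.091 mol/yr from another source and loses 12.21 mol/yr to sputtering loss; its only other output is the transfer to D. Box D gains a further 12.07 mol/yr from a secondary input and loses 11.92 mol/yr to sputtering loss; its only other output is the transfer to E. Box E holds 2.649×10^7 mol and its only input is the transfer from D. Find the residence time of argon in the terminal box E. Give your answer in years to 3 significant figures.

Box A: F(A→B) = (7.887 + 22.53) − 3.663 = 26.754 mol/yr.
Box B: F(B→C) = (26.754 + 9.975) − 15.49 = 21.239 mol/yr.
Box C: F(C→D) = (21.239 + 8.091) − 12.21 = 17.120 mol/yr.
Box D: F(D→E) = (17.120 + 12.07) − 11.92 = 17.270 mol/yr.
Box E throughput = its input = 17.270 mol/yr; τ = 2.649×10^7 / 17.270 = 1.534×10^6 yr.

1.53×10^6 yr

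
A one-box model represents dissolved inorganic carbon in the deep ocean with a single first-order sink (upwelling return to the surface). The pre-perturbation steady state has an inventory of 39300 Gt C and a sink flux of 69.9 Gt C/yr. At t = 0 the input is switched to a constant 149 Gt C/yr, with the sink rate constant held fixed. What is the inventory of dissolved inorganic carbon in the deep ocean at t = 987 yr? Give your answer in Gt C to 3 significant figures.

76100 Gt C

The sink rate constant is k = F₀/M₀ = 69.9/39300 = 0.001779 yr⁻¹.
Solving dM/dt = F₁ − kM with M(0) = M₀ gives M(t) = F₁/k + (M₀ − F₁/k)·e^(−kt).
F₁/k = 149/0.001779 = 83773 Gt C; kt = 0.001779 × 987 = 1.756, e^(−kt) = 0.1728.
M(987) = 83773 + (39300 − 83773) × 0.1728 = 83773 − 7686 = 76087 Gt C.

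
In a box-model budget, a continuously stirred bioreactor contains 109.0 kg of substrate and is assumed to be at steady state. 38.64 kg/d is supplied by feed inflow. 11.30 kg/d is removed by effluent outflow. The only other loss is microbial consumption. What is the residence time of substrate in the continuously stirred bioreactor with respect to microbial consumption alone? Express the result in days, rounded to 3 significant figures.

At steady state ΣF_in = ΣF_out.
ΣF_in = 38.640 kg/d.
Microbial consumption flux = ΣF_in − (11.30) = 38.640 − 11.30 = 27.34 kg/d.
τ = M / F = 109.0 / 27.34 = 3.987 d.

3.99 d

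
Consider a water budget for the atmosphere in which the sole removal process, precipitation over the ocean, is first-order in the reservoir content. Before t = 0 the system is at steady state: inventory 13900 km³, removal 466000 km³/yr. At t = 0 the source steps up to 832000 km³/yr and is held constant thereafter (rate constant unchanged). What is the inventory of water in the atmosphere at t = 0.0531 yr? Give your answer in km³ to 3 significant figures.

The sink rate constant is k = F₀/M₀ = 466000/13900 = 33.53 yr⁻¹.
Solving dM/dt = F₁ − kM with M(0) = M₀ gives M(t) = F₁/k + (M₀ − F₁/k)·e^(−kt).
F₁/k = 832000/33.53 = 24817 km³; kt = 33.53 × 0.0531 = 1.780, e^(−kt) = 0.1686.
M(0.0531) = 24817 + (13900 − 24817) × 0.1686 = 24817 − 1841 = 22976 km³.

23000 km³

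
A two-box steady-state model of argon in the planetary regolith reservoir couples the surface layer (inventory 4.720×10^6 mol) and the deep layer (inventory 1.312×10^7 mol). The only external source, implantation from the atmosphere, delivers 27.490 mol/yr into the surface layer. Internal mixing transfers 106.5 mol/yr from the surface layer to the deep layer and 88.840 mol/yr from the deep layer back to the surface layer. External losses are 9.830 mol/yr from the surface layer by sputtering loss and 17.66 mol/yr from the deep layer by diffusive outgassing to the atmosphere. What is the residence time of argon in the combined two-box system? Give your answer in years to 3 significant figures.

Treat the two boxes together as one reservoir: the mixing fluxes between them are internal recycling, so τ = ΣM / Σ(external losses).
M_total = 4.720×10^6 + 1.312×10^7 = 1.7840×10^7 mol.
ΣF_external_out = 9.830 + 17.66 = 27.490 mol/yr.
τ = M_total / ΣF_ext = 1.7840×10^7 / 27.490 = 649000 yr.

649000 yr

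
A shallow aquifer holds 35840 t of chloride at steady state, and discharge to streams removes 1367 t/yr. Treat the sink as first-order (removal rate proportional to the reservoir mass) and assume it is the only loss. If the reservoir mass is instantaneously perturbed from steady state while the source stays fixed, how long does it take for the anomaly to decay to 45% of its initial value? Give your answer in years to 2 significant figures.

For a linear reservoir the anomaly decays as exp(−t/τ) with τ = M/F = 35840/1367 = 26.22 yr.
exp(−t/τ) = 0.45 ⇒ t = −τ ln(0.45) = 26.22 × 0.7985 = 20.94 yr.

21 yr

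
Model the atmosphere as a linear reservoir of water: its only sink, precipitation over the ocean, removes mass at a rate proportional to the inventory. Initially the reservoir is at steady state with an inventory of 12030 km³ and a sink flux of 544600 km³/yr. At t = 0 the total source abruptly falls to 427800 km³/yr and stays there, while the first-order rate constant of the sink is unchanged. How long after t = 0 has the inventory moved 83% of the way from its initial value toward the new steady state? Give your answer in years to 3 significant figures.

τ = M₀/F₀ = 12030/544600 = 0.02209 yr.
The remaining gap fraction is e^(−t/τ); 83% covered ⇒ e^(−t/τ) = 0.170.
t = −τ ln(0.170) = 0.02209 × 1.772 = 0.03914 yr.

0.0391 yr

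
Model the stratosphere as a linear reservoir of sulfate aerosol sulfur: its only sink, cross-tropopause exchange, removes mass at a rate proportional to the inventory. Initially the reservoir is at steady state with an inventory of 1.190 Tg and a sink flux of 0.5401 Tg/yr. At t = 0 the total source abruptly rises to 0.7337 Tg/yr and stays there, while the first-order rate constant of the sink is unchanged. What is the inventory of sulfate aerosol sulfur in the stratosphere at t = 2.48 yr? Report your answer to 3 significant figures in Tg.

1.48 Tg

Residence time τ = M₀/F₀ = 2.203 yr. The eventual steady state is M_∞ = M₀·(F₁/F₀) = 1.190 × 0.7337/0.5401 = 1.6166 Tg.
The anomaly ΔM(t) = M(t) − M_∞ decays as ΔM₀·e^(−t/τ) with ΔM₀ = 1.190 − 1.6166 = −0.4266 Tg.
At t = 2.48 yr, e^(−t/τ) = e^(−1.126) = 0.3245, so ΔM = −0.1384 Tg and M = 1.6166 − 0.1384 = 1.4782 Tg.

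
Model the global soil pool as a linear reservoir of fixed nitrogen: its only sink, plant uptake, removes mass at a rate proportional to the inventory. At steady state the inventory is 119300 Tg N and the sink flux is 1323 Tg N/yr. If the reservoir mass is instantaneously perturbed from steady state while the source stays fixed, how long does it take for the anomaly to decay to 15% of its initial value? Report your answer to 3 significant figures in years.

171 yr

For a linear reservoir the anomaly decays as exp(−t/τ) with τ = M/F = 119300/1323 = 90.17 yr.
exp(−t/τ) = 0.15 ⇒ t = −τ ln(0.15) = 90.17 × 1.897 = 171.1 yr.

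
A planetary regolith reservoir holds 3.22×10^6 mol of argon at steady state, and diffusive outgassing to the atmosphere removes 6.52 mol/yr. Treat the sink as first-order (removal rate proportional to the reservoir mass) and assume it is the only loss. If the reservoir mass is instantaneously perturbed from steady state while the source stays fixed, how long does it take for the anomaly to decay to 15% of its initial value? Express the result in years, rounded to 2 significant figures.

940000 yr

For a linear reservoir the anomaly decays as exp(−t/τ) with τ = M/F = 3.22×10^6/6.52 = 493900 yr.
exp(−t/τ) = 0.15 ⇒ t = −τ ln(0.15) = 493900 × 1.897 = 936900 yr.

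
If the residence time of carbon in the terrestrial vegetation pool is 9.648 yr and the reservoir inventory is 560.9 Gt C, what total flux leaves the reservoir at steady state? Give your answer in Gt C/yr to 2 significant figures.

58 Gt C/yr

F = M / τ = 560.9 / 9.648 = 58.14 Gt C/yr.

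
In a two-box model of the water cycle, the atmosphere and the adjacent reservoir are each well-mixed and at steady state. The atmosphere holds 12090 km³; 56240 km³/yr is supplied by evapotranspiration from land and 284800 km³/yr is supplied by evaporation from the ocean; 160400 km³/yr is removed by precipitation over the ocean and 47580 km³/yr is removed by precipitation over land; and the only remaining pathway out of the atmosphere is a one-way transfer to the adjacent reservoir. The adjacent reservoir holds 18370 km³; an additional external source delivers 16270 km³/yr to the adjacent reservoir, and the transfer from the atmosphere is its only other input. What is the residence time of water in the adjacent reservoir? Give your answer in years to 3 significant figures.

0.123 yr

Balance the atmosphere: ΣF_in = 56240 + 284800 = 341040 km³/yr.
Transfer to the adjacent reservoir = ΣF_in − (160400 + 47580) = 133060 km³/yr.
Total input to the adjacent reservoir = 133060 + 16270 = 149330 km³/yr; at steady state this equals its total output.
τ = M / F = 18370 / 149330 = 0.1230 yr.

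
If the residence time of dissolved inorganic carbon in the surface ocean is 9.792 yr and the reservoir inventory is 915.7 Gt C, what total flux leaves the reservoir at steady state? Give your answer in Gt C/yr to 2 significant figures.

94 Gt C/yr

F = M / τ = 915.7 / 9.792 = 93.52 Gt C/yr.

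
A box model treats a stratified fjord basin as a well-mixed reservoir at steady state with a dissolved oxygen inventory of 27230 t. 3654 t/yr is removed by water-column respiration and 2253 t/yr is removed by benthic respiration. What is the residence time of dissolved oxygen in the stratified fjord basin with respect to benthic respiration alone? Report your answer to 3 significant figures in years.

Residence time with respect to a single sink: τ = M / F_sink.
τ = 27230 / 2253 = 12.09 yr.

12.1 yr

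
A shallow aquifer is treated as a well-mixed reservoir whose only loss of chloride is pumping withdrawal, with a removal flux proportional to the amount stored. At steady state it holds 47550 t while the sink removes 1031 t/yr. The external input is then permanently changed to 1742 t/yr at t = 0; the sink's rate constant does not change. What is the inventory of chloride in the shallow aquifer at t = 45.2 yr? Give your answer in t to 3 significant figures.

68000 t

The sink rate constant is k = F₀/M₀ = 1031/47550 = 0.02168 yr⁻¹.
Solving dM/dt = F₁ − kM with M(0) = M₀ gives M(t) = F₁/k + (M₀ − F₁/k)·e^(−kt).
F₁/k = 1742/0.02168 = 80342 t; kt = 0.02168 × 45.2 = 0.9800, e^(−kt) = 0.3753.
M(45.2) = 80342 + (47550 − 80342) × 0.3753 = 80342 − 12310 = 68035 t.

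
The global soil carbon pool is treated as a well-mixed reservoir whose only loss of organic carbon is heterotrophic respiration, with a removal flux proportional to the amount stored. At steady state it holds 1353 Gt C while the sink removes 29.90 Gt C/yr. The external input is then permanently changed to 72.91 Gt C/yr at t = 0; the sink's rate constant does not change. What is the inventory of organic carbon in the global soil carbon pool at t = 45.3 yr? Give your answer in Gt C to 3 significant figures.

τ = M₀/F₀ = 1353/29.90 = 45.25 yr; rate constant k = 1/τ.
New steady state M_∞ = F₁/k = F₁·τ = 72.91 × 45.25 = 3299.2 Gt C.
M(t) = M_∞ + (M₀ − M_∞)·e^(−t/τ); t/τ = 45.3/45.25 = 1.001, so e^(−t/τ) = 0.3675.
M(t) = 3299.2 − 1946 × 0.3675 = 2584.0 Gt C.

2580 Gt C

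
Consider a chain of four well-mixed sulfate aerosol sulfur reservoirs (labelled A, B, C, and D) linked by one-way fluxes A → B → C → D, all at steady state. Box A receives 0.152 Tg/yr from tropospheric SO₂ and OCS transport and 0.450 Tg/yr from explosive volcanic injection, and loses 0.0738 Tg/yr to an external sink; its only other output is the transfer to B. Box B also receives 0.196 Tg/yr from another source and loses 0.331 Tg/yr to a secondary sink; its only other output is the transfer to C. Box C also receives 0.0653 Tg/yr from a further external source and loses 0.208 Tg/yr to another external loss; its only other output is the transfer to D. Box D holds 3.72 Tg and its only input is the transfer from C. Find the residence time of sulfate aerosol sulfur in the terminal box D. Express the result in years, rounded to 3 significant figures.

14.9 yr

Box A: F(A→B) = (0.152 + 0.450) − 0.0738 = 0.52820 Tg/yr.
Box B: F(B→C) = (0.52820 + 0.196) − 0.331 = 0.39320 Tg/yr.
Box C: F(C→D) = (0.39320 + 0.0653) − 0.208 = 0.25050 Tg/yr.
Box D throughput = its input = 0.25050 Tg/yr; τ = 3.72 / 0.25050 = 14.85 yr.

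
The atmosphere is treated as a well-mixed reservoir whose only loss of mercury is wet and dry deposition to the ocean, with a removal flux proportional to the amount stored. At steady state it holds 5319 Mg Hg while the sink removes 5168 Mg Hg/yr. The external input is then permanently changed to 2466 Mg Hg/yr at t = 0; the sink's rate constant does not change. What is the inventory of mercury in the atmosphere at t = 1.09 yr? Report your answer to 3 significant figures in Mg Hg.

3500 Mg Hg

Residence time τ = M₀/F₀ = 1.029 yr. The eventual steady state is M_∞ = M₀·(F₁/F₀) = 5319 × 2466/5168 = 2538.1 Mg Hg.
The anomaly ΔM(t) = M(t) − M_∞ decays as ΔM₀·e^(−t/τ) with ΔM₀ = 5319 − 2538.1 = 2781 Mg Hg.
At t = 1.09 yr, e^(−t/τ) = e^(−1.059) = 0.3468, so ΔM = 964.4 Mg Hg and M = 2538.1 + 964.4 = 3502.4 Mg Hg.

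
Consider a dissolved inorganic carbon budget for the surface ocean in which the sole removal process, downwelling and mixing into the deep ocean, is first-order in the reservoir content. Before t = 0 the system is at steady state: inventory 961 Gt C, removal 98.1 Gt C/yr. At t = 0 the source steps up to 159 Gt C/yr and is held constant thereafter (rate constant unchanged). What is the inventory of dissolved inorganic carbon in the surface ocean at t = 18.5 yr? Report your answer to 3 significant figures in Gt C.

Residence time τ = M₀/F₀ = 9.796 yr. The eventual steady state is M_∞ = M₀·(F₁/F₀) = 961 × 159/98.1 = 1557.6 Gt C.
The anomaly ΔM(t) = M(t) − M_∞ decays as ΔM₀·e^(−t/τ) with ΔM₀ = 961 − 1557.6 = −596.6 Gt C.
At t = 18.5 yr, e^(−t/τ) = e^(−1.889) = 0.1513, so ΔM = −90.26 Gt C and M = 1557.6 − 90.26 = 1467.3 Gt C.

1470 Gt C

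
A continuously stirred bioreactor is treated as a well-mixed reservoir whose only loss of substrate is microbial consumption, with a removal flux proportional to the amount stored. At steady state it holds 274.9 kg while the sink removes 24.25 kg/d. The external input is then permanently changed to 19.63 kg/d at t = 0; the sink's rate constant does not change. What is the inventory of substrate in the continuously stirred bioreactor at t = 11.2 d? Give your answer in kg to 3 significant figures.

242 kg

τ = M₀/F₀ = 274.9/24.25 = 11.34 d; rate constant k = 1/τ.
New steady state M_∞ = F₁/k = F₁·τ = 19.63 × 11.34 = 222.53 kg.
M(t) = M_∞ + (M₀ − M_∞)·e^(−t/τ); t/τ = 11.2/11.34 = 0.9880, so e^(−t/τ) = 0.3723.
M(t) = 222.53 + 52.37 × 0.3723 = 242.03 kg.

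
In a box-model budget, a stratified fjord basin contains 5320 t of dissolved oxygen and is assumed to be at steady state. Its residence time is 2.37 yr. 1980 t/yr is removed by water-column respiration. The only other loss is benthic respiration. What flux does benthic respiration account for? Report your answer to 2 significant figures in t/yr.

Total removal F = M/τ = 5320 / 2.37 = 2245 t/yr.
Benthic respiration = F − (1980) = 2245 − 1980 = 264.7 t/yr.

260 t/yr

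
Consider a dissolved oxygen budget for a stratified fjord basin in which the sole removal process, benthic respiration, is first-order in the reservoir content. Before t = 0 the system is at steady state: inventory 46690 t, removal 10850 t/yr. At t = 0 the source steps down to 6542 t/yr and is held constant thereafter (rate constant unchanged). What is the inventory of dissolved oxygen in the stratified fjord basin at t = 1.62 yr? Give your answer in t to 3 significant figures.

40900 t

Residence time τ = M₀/F₀ = 4.303 yr. The eventual steady state is M_∞ = M₀·(F₁/F₀) = 46690 × 6542/10850 = 28152 t.
The anomaly ΔM(t) = M(t) − M_∞ decays as ΔM₀·e^(−t/τ) with ΔM₀ = 46690 − 28152 = 18540 t.
At t = 1.62 yr, e^(−t/τ) = e^(−0.3765) = 0.6863, so ΔM = 12720 t and M = 28152 + 12720 = 40874 t.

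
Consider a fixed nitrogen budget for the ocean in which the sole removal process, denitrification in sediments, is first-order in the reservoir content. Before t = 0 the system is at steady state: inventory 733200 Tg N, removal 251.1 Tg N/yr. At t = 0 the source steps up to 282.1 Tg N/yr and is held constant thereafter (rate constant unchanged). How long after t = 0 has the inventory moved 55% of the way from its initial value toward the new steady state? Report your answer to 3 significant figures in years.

τ = M₀/F₀ = 733200/251.1 = 2920 yr.
The remaining gap fraction is e^(−t/τ); 55% covered ⇒ e^(−t/τ) = 0.450.
t = −τ ln(0.450) = 2920 × 0.7985 = 2332 yr.

2330 yr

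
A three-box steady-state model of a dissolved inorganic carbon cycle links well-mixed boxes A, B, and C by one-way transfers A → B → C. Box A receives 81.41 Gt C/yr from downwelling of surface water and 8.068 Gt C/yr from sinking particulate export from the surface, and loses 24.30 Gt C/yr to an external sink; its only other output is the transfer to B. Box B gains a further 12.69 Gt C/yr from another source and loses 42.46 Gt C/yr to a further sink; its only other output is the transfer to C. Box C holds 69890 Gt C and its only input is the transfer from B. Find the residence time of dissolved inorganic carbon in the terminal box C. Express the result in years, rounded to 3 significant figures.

Box A: F(A→B) = (81.41 + 8.068) − 24.30 = 65.178 Gt C/yr.
Box B: F(B→C) = (65.178 + 12.69) − 42.46 = 35.408 Gt C/yr.
Box C throughput = its input = 35.408 Gt C/yr; τ = 69890 / 35.408 = 1974 yr.

1970 yr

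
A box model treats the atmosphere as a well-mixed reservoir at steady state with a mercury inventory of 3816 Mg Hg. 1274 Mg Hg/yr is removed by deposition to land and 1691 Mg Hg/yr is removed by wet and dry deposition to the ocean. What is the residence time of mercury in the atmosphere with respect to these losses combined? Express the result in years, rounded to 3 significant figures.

Total removal = 1274 + 1691 = 2965.0 Mg Hg/yr.
τ = M / ΣF_out = 3816 / 2965.0 = 1.287 yr.

1.29 yr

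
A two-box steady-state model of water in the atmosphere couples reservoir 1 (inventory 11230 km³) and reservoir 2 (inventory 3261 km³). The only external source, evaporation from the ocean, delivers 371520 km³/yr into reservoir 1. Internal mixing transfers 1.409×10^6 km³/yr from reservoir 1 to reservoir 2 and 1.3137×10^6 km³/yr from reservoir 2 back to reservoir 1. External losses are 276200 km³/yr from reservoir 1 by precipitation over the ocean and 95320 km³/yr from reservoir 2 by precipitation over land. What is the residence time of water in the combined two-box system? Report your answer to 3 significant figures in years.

Treat the two boxes together as one reservoir: the mixing fluxes between them are internal recycling, so τ = ΣM / Σ(external losses).
M_total = 11230 + 3261 = 14491 km³.
ΣF_external_out = 276200 + 95320 = 371520 km³/yr.
τ = M_total / ΣF_ext = 14491 / 371520 = 0.03900 yr.

0.0390 yr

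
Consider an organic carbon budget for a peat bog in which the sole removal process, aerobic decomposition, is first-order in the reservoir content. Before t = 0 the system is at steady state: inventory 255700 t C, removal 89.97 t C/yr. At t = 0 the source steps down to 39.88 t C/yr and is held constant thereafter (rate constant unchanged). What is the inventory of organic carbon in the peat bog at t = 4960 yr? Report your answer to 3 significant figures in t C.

138000 t C

τ = M₀/F₀ = 255700/89.97 = 2842 yr; rate constant k = 1/τ.
New steady state M_∞ = F₁/k = F₁·τ = 39.88 × 2842 = 113340 t C.
M(t) = M_∞ + (M₀ − M_∞)·e^(−t/τ); t/τ = 4960/2842 = 1.745, so e^(−t/τ) = 0.1746.
M(t) = 113340 + 142400 × 0.1746 = 138200 t C.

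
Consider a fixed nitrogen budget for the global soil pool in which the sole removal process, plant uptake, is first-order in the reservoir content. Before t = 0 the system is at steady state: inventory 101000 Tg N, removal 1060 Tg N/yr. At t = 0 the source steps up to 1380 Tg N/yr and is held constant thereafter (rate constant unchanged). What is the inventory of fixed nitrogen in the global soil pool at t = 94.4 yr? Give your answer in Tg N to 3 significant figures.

The sink rate constant is k = F₀/M₀ = 1060/101000 = 0.01050 yr⁻¹.
Solving dM/dt = F₁ − kM with M(0) = M₀ gives M(t) = F₁/k + (M₀ − F₁/k)·e^(−kt).
F₁/k = 1380/0.01050 = 131490 Tg N; kt = 0.01050 × 94.4 = 0.9907, e^(−kt) = 0.3713.
M(94.4) = 131490 + (101000 − 131490) × 0.3713 = 131490 − 11320 = 120170 Tg N.

120000 Tg N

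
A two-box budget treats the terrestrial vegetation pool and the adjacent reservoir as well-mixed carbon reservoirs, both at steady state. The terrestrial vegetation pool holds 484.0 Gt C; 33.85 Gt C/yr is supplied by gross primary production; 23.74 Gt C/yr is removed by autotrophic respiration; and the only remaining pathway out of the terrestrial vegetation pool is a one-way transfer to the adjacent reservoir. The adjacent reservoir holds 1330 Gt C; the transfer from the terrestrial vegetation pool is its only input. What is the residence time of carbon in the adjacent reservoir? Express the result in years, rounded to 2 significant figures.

130 yr

Balance the terrestrial vegetation pool: ΣF_in = 33.850 Gt C/yr.
Transfer to the adjacent reservoir = ΣF_in − (23.74) = 10.110 Gt C/yr.
At steady state the output of the adjacent reservoir equals its input, 10.110 Gt C/yr.
τ = M / F = 1330 / 10.110 = 131.6 yr.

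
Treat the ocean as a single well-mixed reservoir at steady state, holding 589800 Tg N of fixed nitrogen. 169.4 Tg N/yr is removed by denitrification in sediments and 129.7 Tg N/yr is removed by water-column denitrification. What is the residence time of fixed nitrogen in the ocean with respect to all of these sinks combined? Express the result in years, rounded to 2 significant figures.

Total removal flux = 169.4 + 129.7 = 299.10 Tg N/yr.
τ = M / ΣF_out = 589800 / 299.10 = 1972 yr.

2000 yr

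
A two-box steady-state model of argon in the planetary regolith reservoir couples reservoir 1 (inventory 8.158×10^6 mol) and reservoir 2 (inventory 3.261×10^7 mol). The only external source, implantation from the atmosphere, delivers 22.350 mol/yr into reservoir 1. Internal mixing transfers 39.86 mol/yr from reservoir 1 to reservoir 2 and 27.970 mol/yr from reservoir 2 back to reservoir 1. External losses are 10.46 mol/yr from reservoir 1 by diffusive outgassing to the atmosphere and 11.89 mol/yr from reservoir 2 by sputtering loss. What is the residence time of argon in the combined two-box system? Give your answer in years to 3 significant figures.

Treat the two boxes together as one reservoir: the mixing fluxes between them are internal recycling, so τ = ΣM / Σ(external losses).
M_total = 8.158×10^6 + 3.261×10^7 = 4.0768×10^7 mol.
ΣF_external_out = 10.46 + 11.89 = 22.350 mol/yr.
τ = M_total / ΣF_ext = 4.0768×10^7 / 22.350 = 1.824×10^6 yr.

1.82×10^6 yr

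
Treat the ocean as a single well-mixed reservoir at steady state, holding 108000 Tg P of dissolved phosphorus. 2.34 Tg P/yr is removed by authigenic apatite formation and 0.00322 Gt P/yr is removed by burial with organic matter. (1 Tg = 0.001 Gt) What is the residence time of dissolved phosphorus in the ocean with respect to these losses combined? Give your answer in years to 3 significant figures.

Convert the burial with organic matter flux: 0.00322 Gt P/yr = 3.220 Tg P/yr.
Total removal = 2.340 + 3.220 = 5.5600 Tg P/yr.
τ = M / ΣF_out = 108000 / 5.5600 = 19420 yr.

19400 yr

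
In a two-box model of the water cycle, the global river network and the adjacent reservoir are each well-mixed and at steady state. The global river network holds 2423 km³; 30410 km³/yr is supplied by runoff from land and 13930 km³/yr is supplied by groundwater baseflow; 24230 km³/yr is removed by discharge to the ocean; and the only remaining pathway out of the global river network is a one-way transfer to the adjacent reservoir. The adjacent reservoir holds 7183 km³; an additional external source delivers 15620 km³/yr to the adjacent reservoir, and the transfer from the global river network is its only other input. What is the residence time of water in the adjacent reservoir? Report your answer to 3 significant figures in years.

Balance the global river network: ΣF_in = 30410 + 13930 = 44340 km³/yr.
Transfer to the adjacent reservoir = ΣF_in − (24230) = 20110 km³/yr.
Total input to the adjacent reservoir = 20110 + 15620 = 35730 km³/yr; at steady state this equals its total output.
τ = M / F = 7183 / 35730 = 0.2010 yr.

0.201 yr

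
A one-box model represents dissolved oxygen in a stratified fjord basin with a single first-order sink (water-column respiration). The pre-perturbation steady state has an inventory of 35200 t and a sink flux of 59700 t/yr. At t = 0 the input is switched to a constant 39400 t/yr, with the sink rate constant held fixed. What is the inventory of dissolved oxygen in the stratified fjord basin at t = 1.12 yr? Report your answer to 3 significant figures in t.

25000 t

The sink rate constant is k = F₀/M₀ = 59700/35200 = 1.696 yr⁻¹.
Solving dM/dt = F₁ − kM with M(0) = M₀ gives M(t) = F₁/k + (M₀ − F₁/k)·e^(−kt).
F₁/k = 39400/1.696 = 23231 t; kt = 1.696 × 1.12 = 1.900, e^(−kt) = 0.1496.
M(1.12) = 23231 + (35200 − 23231) × 0.1496 = 23231 + 1791 = 25022 t.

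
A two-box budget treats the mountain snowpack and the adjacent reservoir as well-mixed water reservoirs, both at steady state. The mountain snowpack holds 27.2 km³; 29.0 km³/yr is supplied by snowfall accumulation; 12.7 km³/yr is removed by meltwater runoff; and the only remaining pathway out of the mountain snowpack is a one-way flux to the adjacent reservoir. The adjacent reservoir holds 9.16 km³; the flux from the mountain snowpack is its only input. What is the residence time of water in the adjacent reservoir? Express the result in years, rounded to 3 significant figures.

0.562 yr

Balance the mountain snowpack: ΣF_in = 29.000 km³/yr.
Flux to the adjacent reservoir = ΣF_in − (12.7) = 16.300 km³/yr.
At steady state the output of the adjacent reservoir equals its input, 16.300 km³/yr.
τ = M / F = 9.16 / 16.300 = 0.5620 yr.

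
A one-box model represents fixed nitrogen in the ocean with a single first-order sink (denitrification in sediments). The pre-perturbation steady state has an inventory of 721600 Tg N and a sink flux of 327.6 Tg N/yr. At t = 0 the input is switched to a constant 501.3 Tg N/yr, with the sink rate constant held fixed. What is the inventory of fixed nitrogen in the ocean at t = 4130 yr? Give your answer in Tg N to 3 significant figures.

Residence time τ = M₀/F₀ = 2203 yr. The eventual steady state is M_∞ = M₀·(F₁/F₀) = 721600 × 501.3/327.6 = 1.1042×10^6 Tg N.
The anomaly ΔM(t) = M(t) − M_∞ decays as ΔM₀·e^(−t/τ) with ΔM₀ = 721600 − 1.1042×10^6 = −382600 Tg N.
At t = 4130 yr, e^(−t/τ) = e^(−1.875) = 0.1534, so ΔM = −58680 Tg N and M = 1.1042×10^6 − 58680 = 1.0455×10^6 Tg N.

1.05×10^6 Tg N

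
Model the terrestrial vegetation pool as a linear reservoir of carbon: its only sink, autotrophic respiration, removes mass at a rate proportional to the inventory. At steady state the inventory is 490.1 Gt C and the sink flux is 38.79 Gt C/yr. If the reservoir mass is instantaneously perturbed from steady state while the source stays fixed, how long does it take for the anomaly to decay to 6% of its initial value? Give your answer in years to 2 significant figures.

For a linear reservoir the anomaly decays as exp(−t/τ) with τ = M/F = 490.1/38.79 = 12.63 yr.
exp(−t/τ) = 0.06 ⇒ t = −τ ln(0.06) = 12.63 × 2.813 = 35.55 yr.

36 yr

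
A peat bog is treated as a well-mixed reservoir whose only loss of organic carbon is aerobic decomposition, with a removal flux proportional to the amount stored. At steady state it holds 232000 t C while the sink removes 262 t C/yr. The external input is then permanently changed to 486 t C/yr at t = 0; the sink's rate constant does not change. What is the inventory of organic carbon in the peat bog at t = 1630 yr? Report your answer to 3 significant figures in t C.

399000 t C

Residence time τ = M₀/F₀ = 885.5 yr. The eventual steady state is M_∞ = M₀·(F₁/F₀) = 232000 × 486/262 = 430350 t C.
The anomaly ΔM(t) = M(t) − M_∞ decays as ΔM₀·e^(−t/τ) with ΔM₀ = 232000 − 430350 = −198400 t C.
At t = 1630 yr, e^(−t/τ) = e^(−1.841) = 0.1587, so ΔM = −31480 t C and M = 430350 − 31480 = 398870 t C.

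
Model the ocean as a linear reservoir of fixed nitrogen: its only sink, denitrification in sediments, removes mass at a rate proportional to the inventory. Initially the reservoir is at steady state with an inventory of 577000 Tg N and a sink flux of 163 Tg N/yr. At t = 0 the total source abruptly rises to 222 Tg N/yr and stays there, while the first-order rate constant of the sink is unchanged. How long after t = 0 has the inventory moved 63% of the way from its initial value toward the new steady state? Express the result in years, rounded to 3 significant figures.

3520 yr

τ = M₀/F₀ = 577000/163 = 3540 yr.
The remaining gap fraction is e^(−t/τ); 63% covered ⇒ e^(−t/τ) = 0.370.
t = −τ ln(0.370) = 3540 × 0.9943 = 3520 yr.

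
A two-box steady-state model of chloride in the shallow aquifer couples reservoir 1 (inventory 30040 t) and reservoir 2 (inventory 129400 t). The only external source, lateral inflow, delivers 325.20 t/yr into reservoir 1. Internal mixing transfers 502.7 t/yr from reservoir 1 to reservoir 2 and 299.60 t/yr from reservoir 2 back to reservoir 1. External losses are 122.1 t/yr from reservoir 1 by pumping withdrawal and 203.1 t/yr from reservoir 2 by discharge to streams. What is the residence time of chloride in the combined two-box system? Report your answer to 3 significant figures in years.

Residence time in the combined system uses the total inventory and the total *external* removal — internal exchanges between the two boxes cancel.
M_total = 30040 + 129400 = 159440 t.
ΣF_external_out = 122.1 + 203.1 = 325.20 t/yr.
τ = M_total / ΣF_ext = 159440 / 325.20 = 490.3 yr.

490 yr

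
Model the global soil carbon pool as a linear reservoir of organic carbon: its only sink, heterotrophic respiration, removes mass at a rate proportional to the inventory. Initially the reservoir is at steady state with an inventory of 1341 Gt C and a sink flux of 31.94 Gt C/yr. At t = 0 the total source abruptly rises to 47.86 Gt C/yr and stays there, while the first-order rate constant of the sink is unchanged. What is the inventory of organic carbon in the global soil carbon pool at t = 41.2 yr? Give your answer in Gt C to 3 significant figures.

1760 Gt C

τ = M₀/F₀ = 1341/31.94 = 41.98 yr; rate constant k = 1/τ.
New steady state M_∞ = F₁/k = F₁·τ = 47.86 × 41.98 = 2009.4 Gt C.
M(t) = M_∞ + (M₀ − M_∞)·e^(−t/τ); t/τ = 41.2/41.98 = 0.9813, so e^(−t/τ) = 0.3748.
M(t) = 2009.4 − 668.4 × 0.3748 = 1758.9 Gt C.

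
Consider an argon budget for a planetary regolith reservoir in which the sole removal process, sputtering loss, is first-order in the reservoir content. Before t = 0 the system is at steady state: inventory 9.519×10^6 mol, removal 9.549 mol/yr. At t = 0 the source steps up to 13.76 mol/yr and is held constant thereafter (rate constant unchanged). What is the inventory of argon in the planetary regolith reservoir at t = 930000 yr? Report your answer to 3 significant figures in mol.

1.21×10^7 mol

Residence time τ = M₀/F₀ = 996900 yr. The eventual steady state is M_∞ = M₀·(F₁/F₀) = 9.519×10^6 × 13.76/9.549 = 1.3717×10^7 mol.
The anomaly ΔM(t) = M(t) − M_∞ decays as ΔM₀·e^(−t/τ) with ΔM₀ = 9.519×10^6 − 1.3717×10^7 = −4.198×10^6 mol.
At t = 930000 yr, e^(−t/τ) = e^(−0.9329) = 0.3934, so ΔM = −1.651×10^6 mol and M = 1.3717×10^7 − 1.651×10^6 = 1.2065×10^7 mol.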